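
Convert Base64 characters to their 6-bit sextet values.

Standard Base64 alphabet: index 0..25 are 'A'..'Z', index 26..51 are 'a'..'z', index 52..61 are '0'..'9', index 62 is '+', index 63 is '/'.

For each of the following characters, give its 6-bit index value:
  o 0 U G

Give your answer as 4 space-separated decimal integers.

'o': a..z range, 26 + ord('o') − ord('a') = 40
'0': 0..9 range, 52 + ord('0') − ord('0') = 52
'U': A..Z range, ord('U') − ord('A') = 20
'G': A..Z range, ord('G') − ord('A') = 6

Answer: 40 52 20 6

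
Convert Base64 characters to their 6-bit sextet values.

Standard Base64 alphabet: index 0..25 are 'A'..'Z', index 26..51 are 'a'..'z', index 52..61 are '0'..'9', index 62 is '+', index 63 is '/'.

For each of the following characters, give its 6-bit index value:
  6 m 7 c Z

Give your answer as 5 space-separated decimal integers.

'6': 0..9 range, 52 + ord('6') − ord('0') = 58
'm': a..z range, 26 + ord('m') − ord('a') = 38
'7': 0..9 range, 52 + ord('7') − ord('0') = 59
'c': a..z range, 26 + ord('c') − ord('a') = 28
'Z': A..Z range, ord('Z') − ord('A') = 25

Answer: 58 38 59 28 25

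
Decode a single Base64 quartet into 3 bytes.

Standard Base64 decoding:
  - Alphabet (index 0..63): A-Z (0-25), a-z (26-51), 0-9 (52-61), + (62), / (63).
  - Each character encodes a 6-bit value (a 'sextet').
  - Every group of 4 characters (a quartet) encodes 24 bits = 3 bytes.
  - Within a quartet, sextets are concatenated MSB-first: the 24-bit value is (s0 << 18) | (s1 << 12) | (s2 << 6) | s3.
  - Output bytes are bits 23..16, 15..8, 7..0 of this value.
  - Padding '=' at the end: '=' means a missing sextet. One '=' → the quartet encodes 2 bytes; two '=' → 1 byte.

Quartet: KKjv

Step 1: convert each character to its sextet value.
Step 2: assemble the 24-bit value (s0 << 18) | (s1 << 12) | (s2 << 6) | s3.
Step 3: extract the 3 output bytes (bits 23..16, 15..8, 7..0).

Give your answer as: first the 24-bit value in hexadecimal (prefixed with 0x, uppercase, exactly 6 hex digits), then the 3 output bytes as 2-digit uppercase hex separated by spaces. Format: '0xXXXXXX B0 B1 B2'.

Answer: 0x28A8EF 28 A8 EF

Derivation:
Sextets: K=10, K=10, j=35, v=47
24-bit: (10<<18) | (10<<12) | (35<<6) | 47
      = 0x280000 | 0x00A000 | 0x0008C0 | 0x00002F
      = 0x28A8EF
Bytes: (v>>16)&0xFF=28, (v>>8)&0xFF=A8, v&0xFF=EF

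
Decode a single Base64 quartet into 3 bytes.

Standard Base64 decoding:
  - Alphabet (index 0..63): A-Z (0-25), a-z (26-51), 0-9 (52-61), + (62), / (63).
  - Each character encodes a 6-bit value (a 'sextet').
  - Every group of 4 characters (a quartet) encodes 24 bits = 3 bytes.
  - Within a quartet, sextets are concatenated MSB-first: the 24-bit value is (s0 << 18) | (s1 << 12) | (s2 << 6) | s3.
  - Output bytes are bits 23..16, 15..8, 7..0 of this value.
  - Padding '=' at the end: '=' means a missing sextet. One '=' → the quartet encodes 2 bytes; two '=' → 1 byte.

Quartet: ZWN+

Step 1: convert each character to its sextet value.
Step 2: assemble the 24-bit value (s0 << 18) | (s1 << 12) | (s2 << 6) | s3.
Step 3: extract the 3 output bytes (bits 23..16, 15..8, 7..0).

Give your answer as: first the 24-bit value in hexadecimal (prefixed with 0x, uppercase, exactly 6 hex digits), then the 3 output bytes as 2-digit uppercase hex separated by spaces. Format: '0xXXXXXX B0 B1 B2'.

Answer: 0x65637E 65 63 7E

Derivation:
Sextets: Z=25, W=22, N=13, +=62
24-bit: (25<<18) | (22<<12) | (13<<6) | 62
      = 0x640000 | 0x016000 | 0x000340 | 0x00003E
      = 0x65637E
Bytes: (v>>16)&0xFF=65, (v>>8)&0xFF=63, v&0xFF=7E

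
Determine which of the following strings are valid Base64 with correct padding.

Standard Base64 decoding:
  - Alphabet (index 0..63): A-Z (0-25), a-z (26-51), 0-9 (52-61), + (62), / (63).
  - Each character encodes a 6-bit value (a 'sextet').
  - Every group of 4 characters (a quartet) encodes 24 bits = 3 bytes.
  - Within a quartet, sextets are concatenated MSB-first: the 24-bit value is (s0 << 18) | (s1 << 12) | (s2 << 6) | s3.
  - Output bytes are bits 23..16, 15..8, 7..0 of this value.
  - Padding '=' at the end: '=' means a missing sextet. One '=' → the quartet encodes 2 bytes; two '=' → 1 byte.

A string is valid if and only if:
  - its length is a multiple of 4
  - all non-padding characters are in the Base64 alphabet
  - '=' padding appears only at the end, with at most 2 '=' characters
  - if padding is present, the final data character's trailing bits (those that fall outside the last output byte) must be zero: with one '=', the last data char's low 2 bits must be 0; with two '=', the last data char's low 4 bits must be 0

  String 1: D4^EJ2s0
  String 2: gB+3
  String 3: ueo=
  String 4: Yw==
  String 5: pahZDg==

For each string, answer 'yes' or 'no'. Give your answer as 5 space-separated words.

String 1: 'D4^EJ2s0' → invalid (bad char(s): ['^'])
String 2: 'gB+3' → valid
String 3: 'ueo=' → valid
String 4: 'Yw==' → valid
String 5: 'pahZDg==' → valid

Answer: no yes yes yes yes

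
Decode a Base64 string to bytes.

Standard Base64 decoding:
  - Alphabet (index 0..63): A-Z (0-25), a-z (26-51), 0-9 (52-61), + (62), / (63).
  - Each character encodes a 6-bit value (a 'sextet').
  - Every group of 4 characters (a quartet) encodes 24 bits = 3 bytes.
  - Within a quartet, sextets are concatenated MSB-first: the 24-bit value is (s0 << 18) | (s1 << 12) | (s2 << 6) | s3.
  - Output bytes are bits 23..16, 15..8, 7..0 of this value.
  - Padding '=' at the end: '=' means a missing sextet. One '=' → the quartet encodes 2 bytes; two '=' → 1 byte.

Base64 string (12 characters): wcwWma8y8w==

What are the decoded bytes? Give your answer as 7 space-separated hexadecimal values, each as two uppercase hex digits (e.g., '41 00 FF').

Answer: C1 CC 16 99 AF 32 F3

Derivation:
After char 0 ('w'=48): chars_in_quartet=1 acc=0x30 bytes_emitted=0
After char 1 ('c'=28): chars_in_quartet=2 acc=0xC1C bytes_emitted=0
After char 2 ('w'=48): chars_in_quartet=3 acc=0x30730 bytes_emitted=0
After char 3 ('W'=22): chars_in_quartet=4 acc=0xC1CC16 -> emit C1 CC 16, reset; bytes_emitted=3
After char 4 ('m'=38): chars_in_quartet=1 acc=0x26 bytes_emitted=3
After char 5 ('a'=26): chars_in_quartet=2 acc=0x99A bytes_emitted=3
After char 6 ('8'=60): chars_in_quartet=3 acc=0x266BC bytes_emitted=3
After char 7 ('y'=50): chars_in_quartet=4 acc=0x99AF32 -> emit 99 AF 32, reset; bytes_emitted=6
After char 8 ('8'=60): chars_in_quartet=1 acc=0x3C bytes_emitted=6
After char 9 ('w'=48): chars_in_quartet=2 acc=0xF30 bytes_emitted=6
Padding '==': partial quartet acc=0xF30 -> emit F3; bytes_emitted=7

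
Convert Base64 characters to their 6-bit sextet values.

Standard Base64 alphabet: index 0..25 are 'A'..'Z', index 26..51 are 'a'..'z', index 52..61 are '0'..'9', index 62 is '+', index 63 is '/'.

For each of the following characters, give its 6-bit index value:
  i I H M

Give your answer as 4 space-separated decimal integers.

Answer: 34 8 7 12

Derivation:
'i': a..z range, 26 + ord('i') − ord('a') = 34
'I': A..Z range, ord('I') − ord('A') = 8
'H': A..Z range, ord('H') − ord('A') = 7
'M': A..Z range, ord('M') − ord('A') = 12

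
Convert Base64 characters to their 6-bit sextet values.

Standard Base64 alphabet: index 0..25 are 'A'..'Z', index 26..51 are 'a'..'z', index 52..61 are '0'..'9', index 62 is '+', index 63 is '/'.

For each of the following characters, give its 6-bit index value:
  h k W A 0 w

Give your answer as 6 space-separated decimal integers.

Answer: 33 36 22 0 52 48

Derivation:
'h': a..z range, 26 + ord('h') − ord('a') = 33
'k': a..z range, 26 + ord('k') − ord('a') = 36
'W': A..Z range, ord('W') − ord('A') = 22
'A': A..Z range, ord('A') − ord('A') = 0
'0': 0..9 range, 52 + ord('0') − ord('0') = 52
'w': a..z range, 26 + ord('w') − ord('a') = 48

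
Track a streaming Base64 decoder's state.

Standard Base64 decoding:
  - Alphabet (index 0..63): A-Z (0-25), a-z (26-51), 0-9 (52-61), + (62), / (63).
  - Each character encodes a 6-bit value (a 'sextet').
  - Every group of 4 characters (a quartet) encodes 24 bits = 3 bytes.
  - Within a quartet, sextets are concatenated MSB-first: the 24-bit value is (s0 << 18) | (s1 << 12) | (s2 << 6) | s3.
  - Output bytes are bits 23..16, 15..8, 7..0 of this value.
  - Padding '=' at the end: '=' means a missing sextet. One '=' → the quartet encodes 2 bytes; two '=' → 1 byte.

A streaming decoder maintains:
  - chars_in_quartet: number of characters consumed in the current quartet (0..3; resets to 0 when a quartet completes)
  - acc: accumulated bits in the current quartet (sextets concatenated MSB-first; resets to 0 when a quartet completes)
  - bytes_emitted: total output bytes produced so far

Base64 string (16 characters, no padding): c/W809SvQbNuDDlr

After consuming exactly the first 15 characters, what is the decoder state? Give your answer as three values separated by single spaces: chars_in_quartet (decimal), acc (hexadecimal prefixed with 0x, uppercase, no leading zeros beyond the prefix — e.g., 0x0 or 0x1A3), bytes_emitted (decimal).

After char 0 ('c'=28): chars_in_quartet=1 acc=0x1C bytes_emitted=0
After char 1 ('/'=63): chars_in_quartet=2 acc=0x73F bytes_emitted=0
After char 2 ('W'=22): chars_in_quartet=3 acc=0x1CFD6 bytes_emitted=0
After char 3 ('8'=60): chars_in_quartet=4 acc=0x73F5BC -> emit 73 F5 BC, reset; bytes_emitted=3
After char 4 ('0'=52): chars_in_quartet=1 acc=0x34 bytes_emitted=3
After char 5 ('9'=61): chars_in_quartet=2 acc=0xD3D bytes_emitted=3
After char 6 ('S'=18): chars_in_quartet=3 acc=0x34F52 bytes_emitted=3
After char 7 ('v'=47): chars_in_quartet=4 acc=0xD3D4AF -> emit D3 D4 AF, reset; bytes_emitted=6
After char 8 ('Q'=16): chars_in_quartet=1 acc=0x10 bytes_emitted=6
After char 9 ('b'=27): chars_in_quartet=2 acc=0x41B bytes_emitted=6
After char 10 ('N'=13): chars_in_quartet=3 acc=0x106CD bytes_emitted=6
After char 11 ('u'=46): chars_in_quartet=4 acc=0x41B36E -> emit 41 B3 6E, reset; bytes_emitted=9
After char 12 ('D'=3): chars_in_quartet=1 acc=0x3 bytes_emitted=9
After char 13 ('D'=3): chars_in_quartet=2 acc=0xC3 bytes_emitted=9
After char 14 ('l'=37): chars_in_quartet=3 acc=0x30E5 bytes_emitted=9

Answer: 3 0x30E5 9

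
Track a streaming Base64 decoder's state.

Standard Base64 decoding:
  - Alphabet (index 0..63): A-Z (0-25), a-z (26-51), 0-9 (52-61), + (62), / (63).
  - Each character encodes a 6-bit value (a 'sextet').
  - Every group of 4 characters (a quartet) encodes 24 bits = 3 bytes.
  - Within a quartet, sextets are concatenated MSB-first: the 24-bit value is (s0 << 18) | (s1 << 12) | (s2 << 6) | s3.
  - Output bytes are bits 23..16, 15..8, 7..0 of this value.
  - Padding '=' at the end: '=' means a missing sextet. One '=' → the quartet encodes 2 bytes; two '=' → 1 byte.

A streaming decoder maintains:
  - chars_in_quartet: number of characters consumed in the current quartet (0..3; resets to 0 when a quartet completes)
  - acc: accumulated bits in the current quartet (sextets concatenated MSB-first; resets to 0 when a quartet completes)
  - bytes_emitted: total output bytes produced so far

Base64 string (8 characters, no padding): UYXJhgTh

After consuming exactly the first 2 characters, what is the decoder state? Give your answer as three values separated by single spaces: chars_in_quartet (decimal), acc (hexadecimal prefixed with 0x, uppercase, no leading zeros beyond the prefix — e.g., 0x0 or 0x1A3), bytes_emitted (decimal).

After char 0 ('U'=20): chars_in_quartet=1 acc=0x14 bytes_emitted=0
After char 1 ('Y'=24): chars_in_quartet=2 acc=0x518 bytes_emitted=0

Answer: 2 0x518 0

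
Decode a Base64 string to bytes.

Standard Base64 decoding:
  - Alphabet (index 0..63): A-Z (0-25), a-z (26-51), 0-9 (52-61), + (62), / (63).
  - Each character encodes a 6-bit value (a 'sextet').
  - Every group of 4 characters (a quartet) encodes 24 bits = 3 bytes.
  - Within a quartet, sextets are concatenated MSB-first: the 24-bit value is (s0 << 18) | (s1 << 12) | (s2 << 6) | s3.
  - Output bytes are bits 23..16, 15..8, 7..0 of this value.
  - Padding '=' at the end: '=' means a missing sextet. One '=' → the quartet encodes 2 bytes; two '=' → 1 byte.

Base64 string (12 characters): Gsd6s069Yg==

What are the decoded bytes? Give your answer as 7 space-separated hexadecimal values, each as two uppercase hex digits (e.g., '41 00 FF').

After char 0 ('G'=6): chars_in_quartet=1 acc=0x6 bytes_emitted=0
After char 1 ('s'=44): chars_in_quartet=2 acc=0x1AC bytes_emitted=0
After char 2 ('d'=29): chars_in_quartet=3 acc=0x6B1D bytes_emitted=0
After char 3 ('6'=58): chars_in_quartet=4 acc=0x1AC77A -> emit 1A C7 7A, reset; bytes_emitted=3
After char 4 ('s'=44): chars_in_quartet=1 acc=0x2C bytes_emitted=3
After char 5 ('0'=52): chars_in_quartet=2 acc=0xB34 bytes_emitted=3
After char 6 ('6'=58): chars_in_quartet=3 acc=0x2CD3A bytes_emitted=3
After char 7 ('9'=61): chars_in_quartet=4 acc=0xB34EBD -> emit B3 4E BD, reset; bytes_emitted=6
After char 8 ('Y'=24): chars_in_quartet=1 acc=0x18 bytes_emitted=6
After char 9 ('g'=32): chars_in_quartet=2 acc=0x620 bytes_emitted=6
Padding '==': partial quartet acc=0x620 -> emit 62; bytes_emitted=7

Answer: 1A C7 7A B3 4E BD 62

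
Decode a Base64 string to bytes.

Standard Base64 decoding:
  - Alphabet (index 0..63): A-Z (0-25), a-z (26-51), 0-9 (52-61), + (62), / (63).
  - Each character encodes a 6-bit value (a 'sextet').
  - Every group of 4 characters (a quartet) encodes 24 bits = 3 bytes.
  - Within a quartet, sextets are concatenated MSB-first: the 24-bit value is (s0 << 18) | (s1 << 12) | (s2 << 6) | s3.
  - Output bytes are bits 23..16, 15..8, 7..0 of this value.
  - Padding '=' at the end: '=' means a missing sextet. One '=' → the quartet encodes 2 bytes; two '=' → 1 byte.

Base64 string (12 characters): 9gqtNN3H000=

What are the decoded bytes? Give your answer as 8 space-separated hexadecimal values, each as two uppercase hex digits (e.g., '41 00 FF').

After char 0 ('9'=61): chars_in_quartet=1 acc=0x3D bytes_emitted=0
After char 1 ('g'=32): chars_in_quartet=2 acc=0xF60 bytes_emitted=0
After char 2 ('q'=42): chars_in_quartet=3 acc=0x3D82A bytes_emitted=0
After char 3 ('t'=45): chars_in_quartet=4 acc=0xF60AAD -> emit F6 0A AD, reset; bytes_emitted=3
After char 4 ('N'=13): chars_in_quartet=1 acc=0xD bytes_emitted=3
After char 5 ('N'=13): chars_in_quartet=2 acc=0x34D bytes_emitted=3
After char 6 ('3'=55): chars_in_quartet=3 acc=0xD377 bytes_emitted=3
After char 7 ('H'=7): chars_in_quartet=4 acc=0x34DDC7 -> emit 34 DD C7, reset; bytes_emitted=6
After char 8 ('0'=52): chars_in_quartet=1 acc=0x34 bytes_emitted=6
After char 9 ('0'=52): chars_in_quartet=2 acc=0xD34 bytes_emitted=6
After char 10 ('0'=52): chars_in_quartet=3 acc=0x34D34 bytes_emitted=6
Padding '=': partial quartet acc=0x34D34 -> emit D3 4D; bytes_emitted=8

Answer: F6 0A AD 34 DD C7 D3 4D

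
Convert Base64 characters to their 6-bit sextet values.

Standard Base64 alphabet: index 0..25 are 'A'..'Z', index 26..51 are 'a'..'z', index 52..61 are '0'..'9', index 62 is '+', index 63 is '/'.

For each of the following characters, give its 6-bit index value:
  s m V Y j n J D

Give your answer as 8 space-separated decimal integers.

Answer: 44 38 21 24 35 39 9 3

Derivation:
's': a..z range, 26 + ord('s') − ord('a') = 44
'm': a..z range, 26 + ord('m') − ord('a') = 38
'V': A..Z range, ord('V') − ord('A') = 21
'Y': A..Z range, ord('Y') − ord('A') = 24
'j': a..z range, 26 + ord('j') − ord('a') = 35
'n': a..z range, 26 + ord('n') − ord('a') = 39
'J': A..Z range, ord('J') − ord('A') = 9
'D': A..Z range, ord('D') − ord('A') = 3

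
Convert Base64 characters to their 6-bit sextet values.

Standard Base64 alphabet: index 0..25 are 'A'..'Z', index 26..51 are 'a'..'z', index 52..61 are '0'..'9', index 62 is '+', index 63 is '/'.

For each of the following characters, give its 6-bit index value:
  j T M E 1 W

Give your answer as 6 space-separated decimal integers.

'j': a..z range, 26 + ord('j') − ord('a') = 35
'T': A..Z range, ord('T') − ord('A') = 19
'M': A..Z range, ord('M') − ord('A') = 12
'E': A..Z range, ord('E') − ord('A') = 4
'1': 0..9 range, 52 + ord('1') − ord('0') = 53
'W': A..Z range, ord('W') − ord('A') = 22

Answer: 35 19 12 4 53 22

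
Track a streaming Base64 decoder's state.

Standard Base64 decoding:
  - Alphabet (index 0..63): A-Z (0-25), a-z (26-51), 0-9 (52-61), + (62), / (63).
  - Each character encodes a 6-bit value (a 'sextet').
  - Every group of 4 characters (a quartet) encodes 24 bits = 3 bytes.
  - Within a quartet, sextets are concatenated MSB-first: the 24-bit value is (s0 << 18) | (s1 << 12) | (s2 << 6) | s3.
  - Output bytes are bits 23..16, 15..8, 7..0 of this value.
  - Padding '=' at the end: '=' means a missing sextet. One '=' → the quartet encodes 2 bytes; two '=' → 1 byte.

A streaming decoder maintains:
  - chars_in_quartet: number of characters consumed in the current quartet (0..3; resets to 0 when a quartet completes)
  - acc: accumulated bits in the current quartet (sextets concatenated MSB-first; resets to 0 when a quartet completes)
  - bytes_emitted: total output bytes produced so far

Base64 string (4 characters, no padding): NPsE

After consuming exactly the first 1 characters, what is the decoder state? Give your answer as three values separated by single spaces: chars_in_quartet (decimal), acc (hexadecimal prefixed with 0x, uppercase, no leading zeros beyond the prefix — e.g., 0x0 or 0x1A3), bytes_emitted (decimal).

Answer: 1 0xD 0

Derivation:
After char 0 ('N'=13): chars_in_quartet=1 acc=0xD bytes_emitted=0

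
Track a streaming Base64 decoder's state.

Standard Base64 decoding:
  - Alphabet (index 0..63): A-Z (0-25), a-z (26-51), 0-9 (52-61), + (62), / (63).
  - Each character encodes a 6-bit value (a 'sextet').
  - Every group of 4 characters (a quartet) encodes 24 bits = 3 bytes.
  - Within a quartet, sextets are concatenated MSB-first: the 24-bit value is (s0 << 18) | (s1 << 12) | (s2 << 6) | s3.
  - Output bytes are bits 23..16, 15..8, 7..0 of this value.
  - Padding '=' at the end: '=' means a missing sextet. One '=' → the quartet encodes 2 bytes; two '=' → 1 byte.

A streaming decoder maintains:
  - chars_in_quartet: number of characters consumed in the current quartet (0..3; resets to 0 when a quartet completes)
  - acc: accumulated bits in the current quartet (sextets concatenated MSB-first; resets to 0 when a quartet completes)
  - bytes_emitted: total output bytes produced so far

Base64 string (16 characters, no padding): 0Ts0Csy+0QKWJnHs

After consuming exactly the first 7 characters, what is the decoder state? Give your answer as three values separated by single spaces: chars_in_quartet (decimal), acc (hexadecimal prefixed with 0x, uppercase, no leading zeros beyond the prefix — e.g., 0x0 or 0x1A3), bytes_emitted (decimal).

After char 0 ('0'=52): chars_in_quartet=1 acc=0x34 bytes_emitted=0
After char 1 ('T'=19): chars_in_quartet=2 acc=0xD13 bytes_emitted=0
After char 2 ('s'=44): chars_in_quartet=3 acc=0x344EC bytes_emitted=0
After char 3 ('0'=52): chars_in_quartet=4 acc=0xD13B34 -> emit D1 3B 34, reset; bytes_emitted=3
After char 4 ('C'=2): chars_in_quartet=1 acc=0x2 bytes_emitted=3
After char 5 ('s'=44): chars_in_quartet=2 acc=0xAC bytes_emitted=3
After char 6 ('y'=50): chars_in_quartet=3 acc=0x2B32 bytes_emitted=3

Answer: 3 0x2B32 3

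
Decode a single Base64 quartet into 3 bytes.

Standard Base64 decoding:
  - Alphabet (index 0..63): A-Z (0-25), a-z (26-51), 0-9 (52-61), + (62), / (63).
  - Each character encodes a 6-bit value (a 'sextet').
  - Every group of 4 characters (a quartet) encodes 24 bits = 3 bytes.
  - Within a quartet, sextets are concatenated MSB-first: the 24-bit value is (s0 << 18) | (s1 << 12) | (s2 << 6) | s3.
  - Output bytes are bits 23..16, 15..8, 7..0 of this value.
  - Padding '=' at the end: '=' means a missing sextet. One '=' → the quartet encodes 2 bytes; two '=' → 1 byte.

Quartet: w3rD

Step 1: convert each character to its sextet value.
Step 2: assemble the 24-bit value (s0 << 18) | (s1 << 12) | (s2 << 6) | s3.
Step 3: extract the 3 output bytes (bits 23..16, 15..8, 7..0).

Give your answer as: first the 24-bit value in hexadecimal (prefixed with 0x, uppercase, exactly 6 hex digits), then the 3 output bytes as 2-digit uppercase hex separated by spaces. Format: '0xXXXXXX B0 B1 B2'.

Answer: 0xC37AC3 C3 7A C3

Derivation:
Sextets: w=48, 3=55, r=43, D=3
24-bit: (48<<18) | (55<<12) | (43<<6) | 3
      = 0xC00000 | 0x037000 | 0x000AC0 | 0x000003
      = 0xC37AC3
Bytes: (v>>16)&0xFF=C3, (v>>8)&0xFF=7A, v&0xFF=C3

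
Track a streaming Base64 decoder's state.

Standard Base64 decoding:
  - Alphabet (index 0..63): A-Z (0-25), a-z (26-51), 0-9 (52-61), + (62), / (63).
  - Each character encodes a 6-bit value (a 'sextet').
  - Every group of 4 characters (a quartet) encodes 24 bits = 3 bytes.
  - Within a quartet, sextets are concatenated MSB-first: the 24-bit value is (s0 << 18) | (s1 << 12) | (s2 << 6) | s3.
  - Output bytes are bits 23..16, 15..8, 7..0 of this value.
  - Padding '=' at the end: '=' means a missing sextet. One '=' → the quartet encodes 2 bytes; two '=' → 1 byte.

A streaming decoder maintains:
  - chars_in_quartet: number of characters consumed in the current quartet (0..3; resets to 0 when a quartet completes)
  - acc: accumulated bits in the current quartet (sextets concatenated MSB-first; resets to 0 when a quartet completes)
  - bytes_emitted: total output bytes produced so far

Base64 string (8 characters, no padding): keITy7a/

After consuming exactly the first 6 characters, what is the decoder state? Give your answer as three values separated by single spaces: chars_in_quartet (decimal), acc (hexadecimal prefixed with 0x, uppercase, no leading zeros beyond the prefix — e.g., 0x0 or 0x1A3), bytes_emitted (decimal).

After char 0 ('k'=36): chars_in_quartet=1 acc=0x24 bytes_emitted=0
After char 1 ('e'=30): chars_in_quartet=2 acc=0x91E bytes_emitted=0
After char 2 ('I'=8): chars_in_quartet=3 acc=0x24788 bytes_emitted=0
After char 3 ('T'=19): chars_in_quartet=4 acc=0x91E213 -> emit 91 E2 13, reset; bytes_emitted=3
After char 4 ('y'=50): chars_in_quartet=1 acc=0x32 bytes_emitted=3
After char 5 ('7'=59): chars_in_quartet=2 acc=0xCBB bytes_emitted=3

Answer: 2 0xCBB 3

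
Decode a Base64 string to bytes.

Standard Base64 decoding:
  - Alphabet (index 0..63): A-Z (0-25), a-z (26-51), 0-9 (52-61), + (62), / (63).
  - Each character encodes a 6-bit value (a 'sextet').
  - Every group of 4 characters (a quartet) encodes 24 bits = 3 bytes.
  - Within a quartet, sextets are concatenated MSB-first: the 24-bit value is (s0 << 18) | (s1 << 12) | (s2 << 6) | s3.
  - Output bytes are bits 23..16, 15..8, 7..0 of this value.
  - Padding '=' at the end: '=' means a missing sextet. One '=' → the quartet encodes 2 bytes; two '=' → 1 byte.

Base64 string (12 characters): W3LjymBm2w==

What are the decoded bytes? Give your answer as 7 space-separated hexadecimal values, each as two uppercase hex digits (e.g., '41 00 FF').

After char 0 ('W'=22): chars_in_quartet=1 acc=0x16 bytes_emitted=0
After char 1 ('3'=55): chars_in_quartet=2 acc=0x5B7 bytes_emitted=0
After char 2 ('L'=11): chars_in_quartet=3 acc=0x16DCB bytes_emitted=0
After char 3 ('j'=35): chars_in_quartet=4 acc=0x5B72E3 -> emit 5B 72 E3, reset; bytes_emitted=3
After char 4 ('y'=50): chars_in_quartet=1 acc=0x32 bytes_emitted=3
After char 5 ('m'=38): chars_in_quartet=2 acc=0xCA6 bytes_emitted=3
After char 6 ('B'=1): chars_in_quartet=3 acc=0x32981 bytes_emitted=3
After char 7 ('m'=38): chars_in_quartet=4 acc=0xCA6066 -> emit CA 60 66, reset; bytes_emitted=6
After char 8 ('2'=54): chars_in_quartet=1 acc=0x36 bytes_emitted=6
After char 9 ('w'=48): chars_in_quartet=2 acc=0xDB0 bytes_emitted=6
Padding '==': partial quartet acc=0xDB0 -> emit DB; bytes_emitted=7

Answer: 5B 72 E3 CA 60 66 DB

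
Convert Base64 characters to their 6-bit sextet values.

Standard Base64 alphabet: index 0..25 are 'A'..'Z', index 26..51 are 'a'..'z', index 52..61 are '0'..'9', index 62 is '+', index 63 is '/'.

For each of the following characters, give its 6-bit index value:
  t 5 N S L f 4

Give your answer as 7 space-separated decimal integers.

't': a..z range, 26 + ord('t') − ord('a') = 45
'5': 0..9 range, 52 + ord('5') − ord('0') = 57
'N': A..Z range, ord('N') − ord('A') = 13
'S': A..Z range, ord('S') − ord('A') = 18
'L': A..Z range, ord('L') − ord('A') = 11
'f': a..z range, 26 + ord('f') − ord('a') = 31
'4': 0..9 range, 52 + ord('4') − ord('0') = 56

Answer: 45 57 13 18 11 31 56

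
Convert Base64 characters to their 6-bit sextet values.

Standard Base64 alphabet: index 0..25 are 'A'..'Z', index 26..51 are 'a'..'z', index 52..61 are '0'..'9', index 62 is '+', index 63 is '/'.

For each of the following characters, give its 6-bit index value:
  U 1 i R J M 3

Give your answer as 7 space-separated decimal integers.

Answer: 20 53 34 17 9 12 55

Derivation:
'U': A..Z range, ord('U') − ord('A') = 20
'1': 0..9 range, 52 + ord('1') − ord('0') = 53
'i': a..z range, 26 + ord('i') − ord('a') = 34
'R': A..Z range, ord('R') − ord('A') = 17
'J': A..Z range, ord('J') − ord('A') = 9
'M': A..Z range, ord('M') − ord('A') = 12
'3': 0..9 range, 52 + ord('3') − ord('0') = 55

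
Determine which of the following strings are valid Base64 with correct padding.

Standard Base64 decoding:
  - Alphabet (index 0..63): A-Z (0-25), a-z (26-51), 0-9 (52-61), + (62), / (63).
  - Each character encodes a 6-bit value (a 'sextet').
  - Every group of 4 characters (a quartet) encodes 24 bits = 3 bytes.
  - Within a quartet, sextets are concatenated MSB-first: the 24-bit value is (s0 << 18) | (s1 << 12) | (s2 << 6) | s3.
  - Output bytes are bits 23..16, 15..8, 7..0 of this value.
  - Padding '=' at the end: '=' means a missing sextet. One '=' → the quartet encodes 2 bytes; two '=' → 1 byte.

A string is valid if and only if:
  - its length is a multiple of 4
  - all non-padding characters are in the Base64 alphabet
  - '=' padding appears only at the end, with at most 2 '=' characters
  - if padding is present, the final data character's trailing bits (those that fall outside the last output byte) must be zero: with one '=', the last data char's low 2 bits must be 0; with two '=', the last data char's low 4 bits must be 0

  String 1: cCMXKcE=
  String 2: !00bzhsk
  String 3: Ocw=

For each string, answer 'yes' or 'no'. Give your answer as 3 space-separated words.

Answer: yes no yes

Derivation:
String 1: 'cCMXKcE=' → valid
String 2: '!00bzhsk' → invalid (bad char(s): ['!'])
String 3: 'Ocw=' → valid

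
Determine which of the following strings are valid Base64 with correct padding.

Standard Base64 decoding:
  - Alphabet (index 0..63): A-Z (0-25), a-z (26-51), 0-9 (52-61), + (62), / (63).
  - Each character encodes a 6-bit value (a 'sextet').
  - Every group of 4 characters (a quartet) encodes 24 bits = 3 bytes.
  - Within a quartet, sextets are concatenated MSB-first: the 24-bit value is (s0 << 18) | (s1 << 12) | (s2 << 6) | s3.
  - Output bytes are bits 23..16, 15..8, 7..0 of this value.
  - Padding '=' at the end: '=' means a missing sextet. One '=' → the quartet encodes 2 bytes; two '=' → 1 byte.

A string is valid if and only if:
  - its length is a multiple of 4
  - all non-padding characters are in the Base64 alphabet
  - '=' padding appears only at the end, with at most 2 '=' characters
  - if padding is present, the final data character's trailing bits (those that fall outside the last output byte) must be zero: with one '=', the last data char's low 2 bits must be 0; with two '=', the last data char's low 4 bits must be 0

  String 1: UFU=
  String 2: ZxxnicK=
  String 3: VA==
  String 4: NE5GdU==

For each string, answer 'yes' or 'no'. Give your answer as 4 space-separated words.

String 1: 'UFU=' → valid
String 2: 'ZxxnicK=' → invalid (bad trailing bits)
String 3: 'VA==' → valid
String 4: 'NE5GdU==' → invalid (bad trailing bits)

Answer: yes no yes no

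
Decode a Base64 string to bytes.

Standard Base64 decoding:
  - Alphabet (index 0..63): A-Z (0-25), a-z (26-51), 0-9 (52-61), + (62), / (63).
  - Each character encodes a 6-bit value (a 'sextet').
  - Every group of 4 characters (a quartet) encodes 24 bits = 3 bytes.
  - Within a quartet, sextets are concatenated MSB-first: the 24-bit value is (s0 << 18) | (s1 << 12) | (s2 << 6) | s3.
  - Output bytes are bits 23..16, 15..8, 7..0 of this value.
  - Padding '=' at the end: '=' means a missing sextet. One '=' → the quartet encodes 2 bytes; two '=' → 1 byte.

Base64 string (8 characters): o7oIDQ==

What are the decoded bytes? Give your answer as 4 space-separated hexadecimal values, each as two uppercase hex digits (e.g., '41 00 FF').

After char 0 ('o'=40): chars_in_quartet=1 acc=0x28 bytes_emitted=0
After char 1 ('7'=59): chars_in_quartet=2 acc=0xA3B bytes_emitted=0
After char 2 ('o'=40): chars_in_quartet=3 acc=0x28EE8 bytes_emitted=0
After char 3 ('I'=8): chars_in_quartet=4 acc=0xA3BA08 -> emit A3 BA 08, reset; bytes_emitted=3
After char 4 ('D'=3): chars_in_quartet=1 acc=0x3 bytes_emitted=3
After char 5 ('Q'=16): chars_in_quartet=2 acc=0xD0 bytes_emitted=3
Padding '==': partial quartet acc=0xD0 -> emit 0D; bytes_emitted=4

Answer: A3 BA 08 0D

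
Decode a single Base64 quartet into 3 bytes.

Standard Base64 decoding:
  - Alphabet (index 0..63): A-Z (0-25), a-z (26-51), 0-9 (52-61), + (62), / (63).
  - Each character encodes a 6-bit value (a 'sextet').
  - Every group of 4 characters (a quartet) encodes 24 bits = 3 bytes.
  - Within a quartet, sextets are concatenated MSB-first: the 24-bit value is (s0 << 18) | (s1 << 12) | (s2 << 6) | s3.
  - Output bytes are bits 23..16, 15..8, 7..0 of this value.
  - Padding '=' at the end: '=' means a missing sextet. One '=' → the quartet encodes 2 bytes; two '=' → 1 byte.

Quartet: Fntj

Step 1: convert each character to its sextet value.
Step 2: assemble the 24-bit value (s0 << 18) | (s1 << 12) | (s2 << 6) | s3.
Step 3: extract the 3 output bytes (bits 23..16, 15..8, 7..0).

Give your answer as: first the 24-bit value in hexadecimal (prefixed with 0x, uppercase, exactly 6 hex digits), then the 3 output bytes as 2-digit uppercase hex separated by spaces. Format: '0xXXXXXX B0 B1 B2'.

Sextets: F=5, n=39, t=45, j=35
24-bit: (5<<18) | (39<<12) | (45<<6) | 35
      = 0x140000 | 0x027000 | 0x000B40 | 0x000023
      = 0x167B63
Bytes: (v>>16)&0xFF=16, (v>>8)&0xFF=7B, v&0xFF=63

Answer: 0x167B63 16 7B 63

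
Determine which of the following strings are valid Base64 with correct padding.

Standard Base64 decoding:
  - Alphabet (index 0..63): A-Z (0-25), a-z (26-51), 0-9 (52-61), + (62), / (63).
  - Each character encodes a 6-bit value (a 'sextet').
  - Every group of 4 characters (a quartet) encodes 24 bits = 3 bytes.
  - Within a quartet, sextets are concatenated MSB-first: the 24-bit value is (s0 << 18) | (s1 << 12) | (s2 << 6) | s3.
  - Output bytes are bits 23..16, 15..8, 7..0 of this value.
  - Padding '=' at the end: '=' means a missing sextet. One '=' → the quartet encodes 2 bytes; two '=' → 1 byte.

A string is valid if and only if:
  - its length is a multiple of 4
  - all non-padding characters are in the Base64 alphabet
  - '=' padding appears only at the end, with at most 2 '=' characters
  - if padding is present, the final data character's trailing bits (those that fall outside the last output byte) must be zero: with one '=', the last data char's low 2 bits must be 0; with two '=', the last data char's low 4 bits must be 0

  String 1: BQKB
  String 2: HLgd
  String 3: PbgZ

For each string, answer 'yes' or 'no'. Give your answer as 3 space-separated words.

Answer: yes yes yes

Derivation:
String 1: 'BQKB' → valid
String 2: 'HLgd' → valid
String 3: 'PbgZ' → valid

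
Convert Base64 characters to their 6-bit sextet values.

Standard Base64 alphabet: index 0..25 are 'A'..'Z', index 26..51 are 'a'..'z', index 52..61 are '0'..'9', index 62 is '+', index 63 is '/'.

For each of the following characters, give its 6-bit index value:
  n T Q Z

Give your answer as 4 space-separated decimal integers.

'n': a..z range, 26 + ord('n') − ord('a') = 39
'T': A..Z range, ord('T') − ord('A') = 19
'Q': A..Z range, ord('Q') − ord('A') = 16
'Z': A..Z range, ord('Z') − ord('A') = 25

Answer: 39 19 16 25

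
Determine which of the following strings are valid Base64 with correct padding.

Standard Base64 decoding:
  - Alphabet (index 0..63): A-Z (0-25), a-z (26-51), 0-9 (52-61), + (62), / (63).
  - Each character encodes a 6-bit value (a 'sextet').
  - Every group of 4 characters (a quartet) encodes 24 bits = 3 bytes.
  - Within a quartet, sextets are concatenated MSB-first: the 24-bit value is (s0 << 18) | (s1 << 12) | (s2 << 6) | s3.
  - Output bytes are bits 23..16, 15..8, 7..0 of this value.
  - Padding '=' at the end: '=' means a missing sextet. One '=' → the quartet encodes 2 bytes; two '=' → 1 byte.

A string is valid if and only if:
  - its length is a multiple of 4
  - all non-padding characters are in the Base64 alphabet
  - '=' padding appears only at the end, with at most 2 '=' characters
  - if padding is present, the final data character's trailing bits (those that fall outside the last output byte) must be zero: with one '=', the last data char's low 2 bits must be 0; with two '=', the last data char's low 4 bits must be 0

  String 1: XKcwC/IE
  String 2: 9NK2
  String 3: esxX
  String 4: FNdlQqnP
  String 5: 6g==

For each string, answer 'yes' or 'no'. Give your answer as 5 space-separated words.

Answer: yes yes yes yes yes

Derivation:
String 1: 'XKcwC/IE' → valid
String 2: '9NK2' → valid
String 3: 'esxX' → valid
String 4: 'FNdlQqnP' → valid
String 5: '6g==' → valid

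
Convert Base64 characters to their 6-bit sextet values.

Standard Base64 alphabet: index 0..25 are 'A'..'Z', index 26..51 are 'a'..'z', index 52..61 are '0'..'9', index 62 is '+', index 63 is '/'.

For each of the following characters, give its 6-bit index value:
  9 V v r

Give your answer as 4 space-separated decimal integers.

'9': 0..9 range, 52 + ord('9') − ord('0') = 61
'V': A..Z range, ord('V') − ord('A') = 21
'v': a..z range, 26 + ord('v') − ord('a') = 47
'r': a..z range, 26 + ord('r') − ord('a') = 43

Answer: 61 21 47 43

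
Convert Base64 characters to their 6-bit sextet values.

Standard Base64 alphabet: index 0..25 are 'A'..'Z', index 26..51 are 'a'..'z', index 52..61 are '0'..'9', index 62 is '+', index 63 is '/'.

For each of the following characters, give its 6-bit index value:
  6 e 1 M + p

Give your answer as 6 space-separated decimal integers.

Answer: 58 30 53 12 62 41

Derivation:
'6': 0..9 range, 52 + ord('6') − ord('0') = 58
'e': a..z range, 26 + ord('e') − ord('a') = 30
'1': 0..9 range, 52 + ord('1') − ord('0') = 53
'M': A..Z range, ord('M') − ord('A') = 12
'+': index 62
'p': a..z range, 26 + ord('p') − ord('a') = 41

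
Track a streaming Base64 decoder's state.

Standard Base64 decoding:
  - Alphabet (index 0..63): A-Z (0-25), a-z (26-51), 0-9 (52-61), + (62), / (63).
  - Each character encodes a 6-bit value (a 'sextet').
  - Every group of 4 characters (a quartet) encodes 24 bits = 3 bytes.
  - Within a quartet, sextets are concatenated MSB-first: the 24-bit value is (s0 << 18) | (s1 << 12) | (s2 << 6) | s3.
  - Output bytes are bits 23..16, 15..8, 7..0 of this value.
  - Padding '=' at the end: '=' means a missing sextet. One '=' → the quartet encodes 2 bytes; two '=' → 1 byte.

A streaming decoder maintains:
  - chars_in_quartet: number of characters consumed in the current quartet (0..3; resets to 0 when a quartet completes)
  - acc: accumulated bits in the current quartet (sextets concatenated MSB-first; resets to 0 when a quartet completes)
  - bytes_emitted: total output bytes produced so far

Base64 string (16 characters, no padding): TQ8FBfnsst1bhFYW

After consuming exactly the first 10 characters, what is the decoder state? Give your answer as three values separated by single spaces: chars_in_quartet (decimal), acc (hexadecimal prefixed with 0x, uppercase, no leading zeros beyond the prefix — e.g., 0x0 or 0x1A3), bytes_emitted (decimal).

After char 0 ('T'=19): chars_in_quartet=1 acc=0x13 bytes_emitted=0
After char 1 ('Q'=16): chars_in_quartet=2 acc=0x4D0 bytes_emitted=0
After char 2 ('8'=60): chars_in_quartet=3 acc=0x1343C bytes_emitted=0
After char 3 ('F'=5): chars_in_quartet=4 acc=0x4D0F05 -> emit 4D 0F 05, reset; bytes_emitted=3
After char 4 ('B'=1): chars_in_quartet=1 acc=0x1 bytes_emitted=3
After char 5 ('f'=31): chars_in_quartet=2 acc=0x5F bytes_emitted=3
After char 6 ('n'=39): chars_in_quartet=3 acc=0x17E7 bytes_emitted=3
After char 7 ('s'=44): chars_in_quartet=4 acc=0x5F9EC -> emit 05 F9 EC, reset; bytes_emitted=6
After char 8 ('s'=44): chars_in_quartet=1 acc=0x2C bytes_emitted=6
After char 9 ('t'=45): chars_in_quartet=2 acc=0xB2D bytes_emitted=6

Answer: 2 0xB2D 6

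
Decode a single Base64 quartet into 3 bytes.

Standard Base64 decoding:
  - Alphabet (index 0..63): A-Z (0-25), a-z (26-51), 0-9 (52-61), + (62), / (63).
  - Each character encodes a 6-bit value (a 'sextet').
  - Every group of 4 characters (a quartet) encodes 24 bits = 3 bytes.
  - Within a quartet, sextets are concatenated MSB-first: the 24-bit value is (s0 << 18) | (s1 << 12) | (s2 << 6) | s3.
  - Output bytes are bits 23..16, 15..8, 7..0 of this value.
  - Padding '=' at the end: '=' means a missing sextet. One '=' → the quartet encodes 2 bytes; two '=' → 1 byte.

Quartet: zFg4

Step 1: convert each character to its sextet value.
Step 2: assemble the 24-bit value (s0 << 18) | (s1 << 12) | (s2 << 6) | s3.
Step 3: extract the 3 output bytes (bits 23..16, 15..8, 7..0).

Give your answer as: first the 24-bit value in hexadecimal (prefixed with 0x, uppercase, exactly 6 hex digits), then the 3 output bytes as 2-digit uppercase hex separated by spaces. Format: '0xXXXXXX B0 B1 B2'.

Answer: 0xCC5838 CC 58 38

Derivation:
Sextets: z=51, F=5, g=32, 4=56
24-bit: (51<<18) | (5<<12) | (32<<6) | 56
      = 0xCC0000 | 0x005000 | 0x000800 | 0x000038
      = 0xCC5838
Bytes: (v>>16)&0xFF=CC, (v>>8)&0xFF=58, v&0xFF=38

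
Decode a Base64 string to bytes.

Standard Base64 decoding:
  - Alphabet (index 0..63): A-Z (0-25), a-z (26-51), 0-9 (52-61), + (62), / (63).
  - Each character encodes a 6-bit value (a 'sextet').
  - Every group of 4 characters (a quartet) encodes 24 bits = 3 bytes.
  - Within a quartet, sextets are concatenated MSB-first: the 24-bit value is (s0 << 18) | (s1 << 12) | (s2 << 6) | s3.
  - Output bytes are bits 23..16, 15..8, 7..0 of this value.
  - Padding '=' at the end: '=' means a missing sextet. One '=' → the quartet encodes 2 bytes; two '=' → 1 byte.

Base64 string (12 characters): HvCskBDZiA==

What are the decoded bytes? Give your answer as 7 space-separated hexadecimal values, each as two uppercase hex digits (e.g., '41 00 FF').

Answer: 1E F0 AC 90 10 D9 88

Derivation:
After char 0 ('H'=7): chars_in_quartet=1 acc=0x7 bytes_emitted=0
After char 1 ('v'=47): chars_in_quartet=2 acc=0x1EF bytes_emitted=0
After char 2 ('C'=2): chars_in_quartet=3 acc=0x7BC2 bytes_emitted=0
After char 3 ('s'=44): chars_in_quartet=4 acc=0x1EF0AC -> emit 1E F0 AC, reset; bytes_emitted=3
After char 4 ('k'=36): chars_in_quartet=1 acc=0x24 bytes_emitted=3
After char 5 ('B'=1): chars_in_quartet=2 acc=0x901 bytes_emitted=3
After char 6 ('D'=3): chars_in_quartet=3 acc=0x24043 bytes_emitted=3
After char 7 ('Z'=25): chars_in_quartet=4 acc=0x9010D9 -> emit 90 10 D9, reset; bytes_emitted=6
After char 8 ('i'=34): chars_in_quartet=1 acc=0x22 bytes_emitted=6
After char 9 ('A'=0): chars_in_quartet=2 acc=0x880 bytes_emitted=6
Padding '==': partial quartet acc=0x880 -> emit 88; bytes_emitted=7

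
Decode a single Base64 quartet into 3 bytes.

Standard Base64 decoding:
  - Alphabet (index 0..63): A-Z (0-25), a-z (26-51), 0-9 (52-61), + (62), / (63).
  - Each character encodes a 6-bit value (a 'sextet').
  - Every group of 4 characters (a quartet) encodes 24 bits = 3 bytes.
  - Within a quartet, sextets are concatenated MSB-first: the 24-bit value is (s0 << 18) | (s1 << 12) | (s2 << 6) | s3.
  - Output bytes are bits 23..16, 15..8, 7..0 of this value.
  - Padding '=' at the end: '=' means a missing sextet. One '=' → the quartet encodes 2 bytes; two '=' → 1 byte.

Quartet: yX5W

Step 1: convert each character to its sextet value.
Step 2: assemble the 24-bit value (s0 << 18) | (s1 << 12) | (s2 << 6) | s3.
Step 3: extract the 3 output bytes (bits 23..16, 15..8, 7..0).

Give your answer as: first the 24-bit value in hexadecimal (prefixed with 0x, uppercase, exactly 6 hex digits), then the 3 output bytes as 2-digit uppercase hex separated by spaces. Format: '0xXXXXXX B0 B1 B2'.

Sextets: y=50, X=23, 5=57, W=22
24-bit: (50<<18) | (23<<12) | (57<<6) | 22
      = 0xC80000 | 0x017000 | 0x000E40 | 0x000016
      = 0xC97E56
Bytes: (v>>16)&0xFF=C9, (v>>8)&0xFF=7E, v&0xFF=56

Answer: 0xC97E56 C9 7E 56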